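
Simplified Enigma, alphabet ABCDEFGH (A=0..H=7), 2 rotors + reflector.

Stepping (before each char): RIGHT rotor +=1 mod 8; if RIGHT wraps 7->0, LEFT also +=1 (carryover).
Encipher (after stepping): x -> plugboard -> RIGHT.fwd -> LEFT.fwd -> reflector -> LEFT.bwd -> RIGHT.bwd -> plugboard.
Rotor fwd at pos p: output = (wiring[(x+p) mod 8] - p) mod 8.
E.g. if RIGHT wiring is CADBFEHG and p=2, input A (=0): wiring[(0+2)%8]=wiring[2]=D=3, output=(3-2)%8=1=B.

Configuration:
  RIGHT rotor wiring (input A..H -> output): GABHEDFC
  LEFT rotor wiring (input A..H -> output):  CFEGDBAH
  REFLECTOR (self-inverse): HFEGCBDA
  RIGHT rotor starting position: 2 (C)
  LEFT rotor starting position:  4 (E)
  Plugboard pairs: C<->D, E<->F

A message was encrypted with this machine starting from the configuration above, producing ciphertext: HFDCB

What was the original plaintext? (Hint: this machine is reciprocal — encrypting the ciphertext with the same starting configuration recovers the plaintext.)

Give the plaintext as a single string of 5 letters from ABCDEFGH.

Char 1 ('H'): step: R->3, L=4; H->plug->H->R->G->L->A->refl->H->L'->A->R'->C->plug->D
Char 2 ('F'): step: R->4, L=4; F->plug->E->R->C->L->E->refl->C->L'->H->R'->B->plug->B
Char 3 ('D'): step: R->5, L=4; D->plug->C->R->F->L->B->refl->F->L'->B->R'->D->plug->C
Char 4 ('C'): step: R->6, L=4; C->plug->D->R->C->L->E->refl->C->L'->H->R'->A->plug->A
Char 5 ('B'): step: R->7, L=4; B->plug->B->R->H->L->C->refl->E->L'->C->R'->D->plug->C

Answer: DBCAC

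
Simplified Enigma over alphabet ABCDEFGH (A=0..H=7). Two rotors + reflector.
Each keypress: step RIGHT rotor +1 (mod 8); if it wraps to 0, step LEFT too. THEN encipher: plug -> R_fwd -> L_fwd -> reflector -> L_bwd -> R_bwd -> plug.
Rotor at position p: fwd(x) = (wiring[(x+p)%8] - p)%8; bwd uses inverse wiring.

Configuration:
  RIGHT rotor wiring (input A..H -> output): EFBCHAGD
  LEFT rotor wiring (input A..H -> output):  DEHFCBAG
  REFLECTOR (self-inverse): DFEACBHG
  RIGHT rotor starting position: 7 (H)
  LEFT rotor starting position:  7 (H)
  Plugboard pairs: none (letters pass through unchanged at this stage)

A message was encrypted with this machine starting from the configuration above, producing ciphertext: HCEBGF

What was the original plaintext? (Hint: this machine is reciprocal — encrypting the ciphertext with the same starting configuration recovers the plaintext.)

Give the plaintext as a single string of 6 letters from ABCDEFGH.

Char 1 ('H'): step: R->0, L->0 (L advanced); H->plug->H->R->D->L->F->refl->B->L'->F->R'->B->plug->B
Char 2 ('C'): step: R->1, L=0; C->plug->C->R->B->L->E->refl->C->L'->E->R'->A->plug->A
Char 3 ('E'): step: R->2, L=0; E->plug->E->R->E->L->C->refl->E->L'->B->R'->F->plug->F
Char 4 ('B'): step: R->3, L=0; B->plug->B->R->E->L->C->refl->E->L'->B->R'->F->plug->F
Char 5 ('G'): step: R->4, L=0; G->plug->G->R->F->L->B->refl->F->L'->D->R'->A->plug->A
Char 6 ('F'): step: R->5, L=0; F->plug->F->R->E->L->C->refl->E->L'->B->R'->B->plug->B

Answer: BAFFAB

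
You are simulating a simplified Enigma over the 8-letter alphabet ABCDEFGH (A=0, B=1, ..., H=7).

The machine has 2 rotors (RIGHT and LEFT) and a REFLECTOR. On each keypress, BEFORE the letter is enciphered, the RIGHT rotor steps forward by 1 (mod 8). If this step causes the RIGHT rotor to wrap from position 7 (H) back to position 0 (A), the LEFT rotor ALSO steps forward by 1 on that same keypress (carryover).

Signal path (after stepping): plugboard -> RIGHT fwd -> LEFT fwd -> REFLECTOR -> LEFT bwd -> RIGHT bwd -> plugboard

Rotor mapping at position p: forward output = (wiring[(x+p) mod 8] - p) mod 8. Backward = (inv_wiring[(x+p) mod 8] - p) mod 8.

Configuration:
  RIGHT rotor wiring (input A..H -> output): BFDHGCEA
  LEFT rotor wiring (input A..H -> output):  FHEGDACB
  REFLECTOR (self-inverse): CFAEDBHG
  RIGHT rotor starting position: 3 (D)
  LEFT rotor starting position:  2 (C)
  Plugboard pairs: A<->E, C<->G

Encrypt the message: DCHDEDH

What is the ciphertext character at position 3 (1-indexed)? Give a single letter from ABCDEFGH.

Char 1 ('D'): step: R->4, L=2; D->plug->D->R->E->L->A->refl->C->L'->A->R'->C->plug->G
Char 2 ('C'): step: R->5, L=2; C->plug->G->R->C->L->B->refl->F->L'->H->R'->B->plug->B
Char 3 ('H'): step: R->6, L=2; H->plug->H->R->E->L->A->refl->C->L'->A->R'->G->plug->C

C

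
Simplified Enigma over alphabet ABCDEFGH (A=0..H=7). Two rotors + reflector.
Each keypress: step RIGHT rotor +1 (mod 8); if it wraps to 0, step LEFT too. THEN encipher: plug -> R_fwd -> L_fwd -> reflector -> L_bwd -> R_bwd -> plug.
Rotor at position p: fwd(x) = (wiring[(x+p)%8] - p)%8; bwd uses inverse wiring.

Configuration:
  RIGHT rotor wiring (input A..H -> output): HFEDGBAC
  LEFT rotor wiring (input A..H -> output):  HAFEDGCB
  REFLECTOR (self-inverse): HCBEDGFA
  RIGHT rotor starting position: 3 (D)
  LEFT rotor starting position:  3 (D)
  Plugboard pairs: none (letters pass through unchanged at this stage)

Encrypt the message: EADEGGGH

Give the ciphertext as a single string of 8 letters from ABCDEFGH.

Answer: FGGCAHCC

Derivation:
Char 1 ('E'): step: R->4, L=3; E->plug->E->R->D->L->H->refl->A->L'->B->R'->F->plug->F
Char 2 ('A'): step: R->5, L=3; A->plug->A->R->E->L->G->refl->F->L'->G->R'->G->plug->G
Char 3 ('D'): step: R->6, L=3; D->plug->D->R->H->L->C->refl->B->L'->A->R'->G->plug->G
Char 4 ('E'): step: R->7, L=3; E->plug->E->R->E->L->G->refl->F->L'->G->R'->C->plug->C
Char 5 ('G'): step: R->0, L->4 (L advanced); G->plug->G->R->A->L->H->refl->A->L'->H->R'->A->plug->A
Char 6 ('G'): step: R->1, L=4; G->plug->G->R->B->L->C->refl->B->L'->G->R'->H->plug->H
Char 7 ('G'): step: R->2, L=4; G->plug->G->R->F->L->E->refl->D->L'->E->R'->C->plug->C
Char 8 ('H'): step: R->3, L=4; H->plug->H->R->B->L->C->refl->B->L'->G->R'->C->plug->C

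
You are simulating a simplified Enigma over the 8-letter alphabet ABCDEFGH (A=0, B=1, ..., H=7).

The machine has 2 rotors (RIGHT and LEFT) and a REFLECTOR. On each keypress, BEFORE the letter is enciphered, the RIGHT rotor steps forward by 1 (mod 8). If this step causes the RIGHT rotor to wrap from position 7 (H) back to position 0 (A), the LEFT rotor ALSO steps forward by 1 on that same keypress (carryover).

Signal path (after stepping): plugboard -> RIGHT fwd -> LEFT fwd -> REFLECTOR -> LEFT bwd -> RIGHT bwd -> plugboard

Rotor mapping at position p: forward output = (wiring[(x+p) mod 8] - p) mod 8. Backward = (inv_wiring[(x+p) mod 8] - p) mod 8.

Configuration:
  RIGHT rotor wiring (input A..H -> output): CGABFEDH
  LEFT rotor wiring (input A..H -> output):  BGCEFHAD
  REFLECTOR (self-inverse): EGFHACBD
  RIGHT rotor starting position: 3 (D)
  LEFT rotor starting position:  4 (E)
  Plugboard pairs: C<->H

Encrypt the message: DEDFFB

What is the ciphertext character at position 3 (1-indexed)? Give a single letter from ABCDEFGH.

Char 1 ('D'): step: R->4, L=4; D->plug->D->R->D->L->H->refl->D->L'->B->R'->A->plug->A
Char 2 ('E'): step: R->5, L=4; E->plug->E->R->B->L->D->refl->H->L'->D->R'->F->plug->F
Char 3 ('D'): step: R->6, L=4; D->plug->D->R->A->L->B->refl->G->L'->G->R'->H->plug->C

C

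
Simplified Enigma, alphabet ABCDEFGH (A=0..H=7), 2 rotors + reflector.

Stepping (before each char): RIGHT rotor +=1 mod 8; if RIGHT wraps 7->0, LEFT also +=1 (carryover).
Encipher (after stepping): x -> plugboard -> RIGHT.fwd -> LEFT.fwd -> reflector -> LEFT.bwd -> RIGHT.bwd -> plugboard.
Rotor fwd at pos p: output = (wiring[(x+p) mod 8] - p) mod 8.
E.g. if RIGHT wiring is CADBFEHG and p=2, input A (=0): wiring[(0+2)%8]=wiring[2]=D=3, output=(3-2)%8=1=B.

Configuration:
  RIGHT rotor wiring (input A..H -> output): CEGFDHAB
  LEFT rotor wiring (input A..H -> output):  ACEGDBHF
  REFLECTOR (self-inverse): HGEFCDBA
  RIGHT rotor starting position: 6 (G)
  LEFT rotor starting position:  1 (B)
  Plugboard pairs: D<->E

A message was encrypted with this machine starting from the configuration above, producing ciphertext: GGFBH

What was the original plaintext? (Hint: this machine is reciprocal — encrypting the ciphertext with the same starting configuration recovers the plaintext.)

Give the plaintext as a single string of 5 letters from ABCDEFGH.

Char 1 ('G'): step: R->7, L=1; G->plug->G->R->A->L->B->refl->G->L'->F->R'->C->plug->C
Char 2 ('G'): step: R->0, L->2 (L advanced); G->plug->G->R->A->L->C->refl->E->L'->B->R'->H->plug->H
Char 3 ('F'): step: R->1, L=2; F->plug->F->R->H->L->A->refl->H->L'->D->R'->A->plug->A
Char 4 ('B'): step: R->2, L=2; B->plug->B->R->D->L->H->refl->A->L'->H->R'->F->plug->F
Char 5 ('H'): step: R->3, L=2; H->plug->H->R->D->L->H->refl->A->L'->H->R'->F->plug->F

Answer: CHAFF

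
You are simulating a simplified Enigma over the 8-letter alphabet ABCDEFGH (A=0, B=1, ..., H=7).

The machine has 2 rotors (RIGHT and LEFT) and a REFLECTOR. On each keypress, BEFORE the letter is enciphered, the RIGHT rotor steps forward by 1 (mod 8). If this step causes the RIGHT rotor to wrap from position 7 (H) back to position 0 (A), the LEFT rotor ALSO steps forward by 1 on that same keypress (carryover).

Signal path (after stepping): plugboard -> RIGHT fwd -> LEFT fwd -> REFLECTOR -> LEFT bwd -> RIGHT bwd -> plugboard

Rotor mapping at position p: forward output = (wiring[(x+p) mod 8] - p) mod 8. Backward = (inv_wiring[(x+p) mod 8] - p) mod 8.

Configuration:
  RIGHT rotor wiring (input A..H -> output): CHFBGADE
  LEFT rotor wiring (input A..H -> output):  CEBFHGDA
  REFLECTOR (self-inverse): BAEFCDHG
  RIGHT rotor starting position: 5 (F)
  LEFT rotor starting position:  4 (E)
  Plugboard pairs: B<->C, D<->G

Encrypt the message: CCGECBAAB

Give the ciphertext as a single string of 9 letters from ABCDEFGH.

Char 1 ('C'): step: R->6, L=4; C->plug->B->R->G->L->F->refl->D->L'->A->R'->G->plug->D
Char 2 ('C'): step: R->7, L=4; C->plug->B->R->D->L->E->refl->C->L'->B->R'->G->plug->D
Char 3 ('G'): step: R->0, L->5 (L advanced); G->plug->D->R->B->L->G->refl->H->L'->E->R'->H->plug->H
Char 4 ('E'): step: R->1, L=5; E->plug->E->R->H->L->C->refl->E->L'->F->R'->D->plug->G
Char 5 ('C'): step: R->2, L=5; C->plug->B->R->H->L->C->refl->E->L'->F->R'->H->plug->H
Char 6 ('B'): step: R->3, L=5; B->plug->C->R->F->L->E->refl->C->L'->H->R'->F->plug->F
Char 7 ('A'): step: R->4, L=5; A->plug->A->R->C->L->D->refl->F->L'->D->R'->F->plug->F
Char 8 ('A'): step: R->5, L=5; A->plug->A->R->D->L->F->refl->D->L'->C->R'->E->plug->E
Char 9 ('B'): step: R->6, L=5; B->plug->C->R->E->L->H->refl->G->L'->B->R'->D->plug->G

Answer: DDHGHFFEG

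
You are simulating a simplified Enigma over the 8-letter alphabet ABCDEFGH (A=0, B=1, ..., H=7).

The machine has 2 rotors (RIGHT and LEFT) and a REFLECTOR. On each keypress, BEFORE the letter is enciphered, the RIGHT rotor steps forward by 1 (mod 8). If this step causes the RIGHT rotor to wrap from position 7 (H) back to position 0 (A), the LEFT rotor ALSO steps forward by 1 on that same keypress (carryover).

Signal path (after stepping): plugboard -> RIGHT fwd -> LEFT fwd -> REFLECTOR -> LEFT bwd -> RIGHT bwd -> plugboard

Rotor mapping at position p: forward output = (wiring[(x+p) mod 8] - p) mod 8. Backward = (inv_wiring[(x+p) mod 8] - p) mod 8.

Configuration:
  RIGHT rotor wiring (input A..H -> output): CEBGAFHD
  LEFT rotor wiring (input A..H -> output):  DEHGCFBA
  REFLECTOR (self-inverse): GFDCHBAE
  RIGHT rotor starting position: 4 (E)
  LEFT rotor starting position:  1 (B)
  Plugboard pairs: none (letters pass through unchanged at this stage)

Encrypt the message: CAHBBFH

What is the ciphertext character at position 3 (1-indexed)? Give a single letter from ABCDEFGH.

Char 1 ('C'): step: R->5, L=1; C->plug->C->R->G->L->H->refl->E->L'->E->R'->F->plug->F
Char 2 ('A'): step: R->6, L=1; A->plug->A->R->B->L->G->refl->A->L'->F->R'->B->plug->B
Char 3 ('H'): step: R->7, L=1; H->plug->H->R->A->L->D->refl->C->L'->H->R'->E->plug->E

E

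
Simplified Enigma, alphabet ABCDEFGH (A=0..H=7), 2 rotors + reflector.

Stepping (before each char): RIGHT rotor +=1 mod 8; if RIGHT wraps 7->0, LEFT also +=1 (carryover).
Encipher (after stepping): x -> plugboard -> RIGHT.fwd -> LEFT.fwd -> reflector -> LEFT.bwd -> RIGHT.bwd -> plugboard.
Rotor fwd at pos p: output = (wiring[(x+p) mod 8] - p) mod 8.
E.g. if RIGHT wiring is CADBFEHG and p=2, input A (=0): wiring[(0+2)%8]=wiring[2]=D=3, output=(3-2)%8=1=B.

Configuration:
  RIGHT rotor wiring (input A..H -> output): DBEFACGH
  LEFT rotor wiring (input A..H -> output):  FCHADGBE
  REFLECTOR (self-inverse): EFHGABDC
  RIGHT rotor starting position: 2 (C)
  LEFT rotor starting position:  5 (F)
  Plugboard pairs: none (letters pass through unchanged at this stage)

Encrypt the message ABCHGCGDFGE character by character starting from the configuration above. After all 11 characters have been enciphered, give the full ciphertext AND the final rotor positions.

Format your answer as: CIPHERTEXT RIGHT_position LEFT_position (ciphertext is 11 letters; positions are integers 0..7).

Answer: BEAAFGCGHHD 5 6

Derivation:
Char 1 ('A'): step: R->3, L=5; A->plug->A->R->C->L->H->refl->C->L'->F->R'->B->plug->B
Char 2 ('B'): step: R->4, L=5; B->plug->B->R->G->L->D->refl->G->L'->H->R'->E->plug->E
Char 3 ('C'): step: R->5, L=5; C->plug->C->R->C->L->H->refl->C->L'->F->R'->A->plug->A
Char 4 ('H'): step: R->6, L=5; H->plug->H->R->E->L->F->refl->B->L'->A->R'->A->plug->A
Char 5 ('G'): step: R->7, L=5; G->plug->G->R->D->L->A->refl->E->L'->B->R'->F->plug->F
Char 6 ('C'): step: R->0, L->6 (L advanced); C->plug->C->R->E->L->B->refl->F->L'->G->R'->G->plug->G
Char 7 ('G'): step: R->1, L=6; G->plug->G->R->G->L->F->refl->B->L'->E->R'->C->plug->C
Char 8 ('D'): step: R->2, L=6; D->plug->D->R->A->L->D->refl->G->L'->B->R'->G->plug->G
Char 9 ('F'): step: R->3, L=6; F->plug->F->R->A->L->D->refl->G->L'->B->R'->H->plug->H
Char 10 ('G'): step: R->4, L=6; G->plug->G->R->A->L->D->refl->G->L'->B->R'->H->plug->H
Char 11 ('E'): step: R->5, L=6; E->plug->E->R->E->L->B->refl->F->L'->G->R'->D->plug->D
Final: ciphertext=BEAAFGCGHHD, RIGHT=5, LEFT=6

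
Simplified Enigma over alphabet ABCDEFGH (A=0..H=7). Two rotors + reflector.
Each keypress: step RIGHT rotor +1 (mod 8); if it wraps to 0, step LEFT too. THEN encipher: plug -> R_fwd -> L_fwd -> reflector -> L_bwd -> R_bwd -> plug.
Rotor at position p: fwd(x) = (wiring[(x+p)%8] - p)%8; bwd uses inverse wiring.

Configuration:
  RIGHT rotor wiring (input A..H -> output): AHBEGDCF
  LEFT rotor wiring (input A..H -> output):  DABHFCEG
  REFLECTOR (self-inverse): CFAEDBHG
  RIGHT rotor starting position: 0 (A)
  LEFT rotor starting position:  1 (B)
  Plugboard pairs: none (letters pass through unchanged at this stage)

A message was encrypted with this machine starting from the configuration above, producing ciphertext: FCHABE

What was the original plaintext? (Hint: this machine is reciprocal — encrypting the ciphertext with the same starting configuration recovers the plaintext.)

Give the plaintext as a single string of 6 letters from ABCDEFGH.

Char 1 ('F'): step: R->1, L=1; F->plug->F->R->B->L->A->refl->C->L'->H->R'->H->plug->H
Char 2 ('C'): step: R->2, L=1; C->plug->C->R->E->L->B->refl->F->L'->G->R'->G->plug->G
Char 3 ('H'): step: R->3, L=1; H->plug->H->R->G->L->F->refl->B->L'->E->R'->G->plug->G
Char 4 ('A'): step: R->4, L=1; A->plug->A->R->C->L->G->refl->H->L'->A->R'->H->plug->H
Char 5 ('B'): step: R->5, L=1; B->plug->B->R->F->L->D->refl->E->L'->D->R'->D->plug->D
Char 6 ('E'): step: R->6, L=1; E->plug->E->R->D->L->E->refl->D->L'->F->R'->H->plug->H

Answer: HGGHDH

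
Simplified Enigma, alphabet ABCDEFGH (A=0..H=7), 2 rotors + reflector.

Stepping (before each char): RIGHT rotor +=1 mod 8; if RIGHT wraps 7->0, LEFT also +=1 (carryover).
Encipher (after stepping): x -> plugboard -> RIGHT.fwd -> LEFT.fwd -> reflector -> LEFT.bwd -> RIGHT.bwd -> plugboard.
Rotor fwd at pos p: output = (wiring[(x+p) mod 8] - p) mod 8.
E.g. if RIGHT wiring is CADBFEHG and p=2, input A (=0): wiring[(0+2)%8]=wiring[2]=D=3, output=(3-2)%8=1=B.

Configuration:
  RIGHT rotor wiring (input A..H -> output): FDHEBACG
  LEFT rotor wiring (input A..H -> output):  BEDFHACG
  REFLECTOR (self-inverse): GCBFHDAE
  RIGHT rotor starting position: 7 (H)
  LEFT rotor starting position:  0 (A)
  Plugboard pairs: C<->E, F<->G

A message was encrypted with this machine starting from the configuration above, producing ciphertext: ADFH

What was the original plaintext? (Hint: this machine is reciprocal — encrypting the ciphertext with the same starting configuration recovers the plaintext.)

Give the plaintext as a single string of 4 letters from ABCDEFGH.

Char 1 ('A'): step: R->0, L->1 (L advanced); A->plug->A->R->F->L->B->refl->C->L'->B->R'->E->plug->C
Char 2 ('D'): step: R->1, L=1; D->plug->D->R->A->L->D->refl->F->L'->G->R'->B->plug->B
Char 3 ('F'): step: R->2, L=1; F->plug->G->R->D->L->G->refl->A->L'->H->R'->C->plug->E
Char 4 ('H'): step: R->3, L=1; H->plug->H->R->E->L->H->refl->E->L'->C->R'->F->plug->G

Answer: CBEG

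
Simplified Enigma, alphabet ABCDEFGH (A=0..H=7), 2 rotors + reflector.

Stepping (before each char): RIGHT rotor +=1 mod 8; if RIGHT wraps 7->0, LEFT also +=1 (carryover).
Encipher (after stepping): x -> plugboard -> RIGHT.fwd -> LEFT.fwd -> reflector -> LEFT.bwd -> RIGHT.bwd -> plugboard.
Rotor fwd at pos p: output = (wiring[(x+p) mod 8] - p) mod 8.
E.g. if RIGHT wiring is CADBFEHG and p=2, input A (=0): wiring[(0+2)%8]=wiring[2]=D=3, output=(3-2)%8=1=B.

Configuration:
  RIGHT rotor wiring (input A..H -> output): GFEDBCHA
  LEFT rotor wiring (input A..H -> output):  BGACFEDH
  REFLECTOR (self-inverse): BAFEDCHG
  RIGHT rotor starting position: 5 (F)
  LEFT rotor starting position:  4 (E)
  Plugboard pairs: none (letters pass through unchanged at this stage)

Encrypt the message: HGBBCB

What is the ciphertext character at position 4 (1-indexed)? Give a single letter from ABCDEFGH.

Char 1 ('H'): step: R->6, L=4; H->plug->H->R->E->L->F->refl->C->L'->F->R'->F->plug->F
Char 2 ('G'): step: R->7, L=4; G->plug->G->R->D->L->D->refl->E->L'->G->R'->C->plug->C
Char 3 ('B'): step: R->0, L->5 (L advanced); B->plug->B->R->F->L->D->refl->E->L'->D->R'->D->plug->D
Char 4 ('B'): step: R->1, L=5; B->plug->B->R->D->L->E->refl->D->L'->F->R'->H->plug->H

H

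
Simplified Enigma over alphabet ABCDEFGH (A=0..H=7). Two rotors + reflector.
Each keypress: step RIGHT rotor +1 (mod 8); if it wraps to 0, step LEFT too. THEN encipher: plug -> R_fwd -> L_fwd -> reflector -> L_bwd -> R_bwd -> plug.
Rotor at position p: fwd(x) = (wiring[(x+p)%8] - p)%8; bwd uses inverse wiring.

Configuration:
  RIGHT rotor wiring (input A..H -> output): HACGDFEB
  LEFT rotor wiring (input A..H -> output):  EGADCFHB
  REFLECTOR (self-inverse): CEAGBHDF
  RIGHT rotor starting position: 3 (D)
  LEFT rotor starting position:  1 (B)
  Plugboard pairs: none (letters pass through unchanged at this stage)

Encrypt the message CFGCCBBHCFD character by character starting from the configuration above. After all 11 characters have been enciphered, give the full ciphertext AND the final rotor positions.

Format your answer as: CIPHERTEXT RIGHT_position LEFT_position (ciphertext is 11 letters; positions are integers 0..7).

Char 1 ('C'): step: R->4, L=1; C->plug->C->R->A->L->F->refl->H->L'->B->R'->B->plug->B
Char 2 ('F'): step: R->5, L=1; F->plug->F->R->F->L->G->refl->D->L'->H->R'->B->plug->B
Char 3 ('G'): step: R->6, L=1; G->plug->G->R->F->L->G->refl->D->L'->H->R'->H->plug->H
Char 4 ('C'): step: R->7, L=1; C->plug->C->R->B->L->H->refl->F->L'->A->R'->B->plug->B
Char 5 ('C'): step: R->0, L->2 (L advanced); C->plug->C->R->C->L->A->refl->C->L'->G->R'->D->plug->D
Char 6 ('B'): step: R->1, L=2; B->plug->B->R->B->L->B->refl->E->L'->H->R'->A->plug->A
Char 7 ('B'): step: R->2, L=2; B->plug->B->R->E->L->F->refl->H->L'->F->R'->G->plug->G
Char 8 ('H'): step: R->3, L=2; H->plug->H->R->H->L->E->refl->B->L'->B->R'->D->plug->D
Char 9 ('C'): step: R->4, L=2; C->plug->C->R->A->L->G->refl->D->L'->D->R'->E->plug->E
Char 10 ('F'): step: R->5, L=2; F->plug->F->R->F->L->H->refl->F->L'->E->R'->C->plug->C
Char 11 ('D'): step: R->6, L=2; D->plug->D->R->C->L->A->refl->C->L'->G->R'->A->plug->A
Final: ciphertext=BBHBDAGDECA, RIGHT=6, LEFT=2

Answer: BBHBDAGDECA 6 2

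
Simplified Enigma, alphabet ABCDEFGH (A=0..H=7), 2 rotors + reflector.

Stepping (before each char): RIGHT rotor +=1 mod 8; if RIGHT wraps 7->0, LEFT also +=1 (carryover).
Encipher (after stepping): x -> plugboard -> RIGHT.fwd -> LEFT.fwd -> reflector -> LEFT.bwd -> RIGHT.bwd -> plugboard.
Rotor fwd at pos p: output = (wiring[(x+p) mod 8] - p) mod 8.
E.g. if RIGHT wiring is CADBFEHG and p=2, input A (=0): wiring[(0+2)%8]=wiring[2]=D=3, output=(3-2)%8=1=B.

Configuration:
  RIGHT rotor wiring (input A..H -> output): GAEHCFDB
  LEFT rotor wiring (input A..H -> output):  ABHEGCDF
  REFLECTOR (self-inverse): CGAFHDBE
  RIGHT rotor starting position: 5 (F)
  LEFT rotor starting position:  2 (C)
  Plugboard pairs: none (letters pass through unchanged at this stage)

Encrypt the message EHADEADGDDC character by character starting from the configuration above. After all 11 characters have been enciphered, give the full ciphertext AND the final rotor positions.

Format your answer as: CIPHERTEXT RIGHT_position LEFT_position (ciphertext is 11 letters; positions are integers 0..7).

Char 1 ('E'): step: R->6, L=2; E->plug->E->R->G->L->G->refl->B->L'->E->R'->G->plug->G
Char 2 ('H'): step: R->7, L=2; H->plug->H->R->E->L->B->refl->G->L'->G->R'->G->plug->G
Char 3 ('A'): step: R->0, L->3 (L advanced); A->plug->A->R->G->L->G->refl->B->L'->A->R'->B->plug->B
Char 4 ('D'): step: R->1, L=3; D->plug->D->R->B->L->D->refl->F->L'->F->R'->H->plug->H
Char 5 ('E'): step: R->2, L=3; E->plug->E->R->B->L->D->refl->F->L'->F->R'->B->plug->B
Char 6 ('A'): step: R->3, L=3; A->plug->A->R->E->L->C->refl->A->L'->D->R'->F->plug->F
Char 7 ('D'): step: R->4, L=3; D->plug->D->R->F->L->F->refl->D->L'->B->R'->B->plug->B
Char 8 ('G'): step: R->5, L=3; G->plug->G->R->C->L->H->refl->E->L'->H->R'->F->plug->F
Char 9 ('D'): step: R->6, L=3; D->plug->D->R->C->L->H->refl->E->L'->H->R'->H->plug->H
Char 10 ('D'): step: R->7, L=3; D->plug->D->R->F->L->F->refl->D->L'->B->R'->C->plug->C
Char 11 ('C'): step: R->0, L->4 (L advanced); C->plug->C->R->E->L->E->refl->H->L'->C->R'->E->plug->E
Final: ciphertext=GGBHBFBFHCE, RIGHT=0, LEFT=4

Answer: GGBHBFBFHCE 0 4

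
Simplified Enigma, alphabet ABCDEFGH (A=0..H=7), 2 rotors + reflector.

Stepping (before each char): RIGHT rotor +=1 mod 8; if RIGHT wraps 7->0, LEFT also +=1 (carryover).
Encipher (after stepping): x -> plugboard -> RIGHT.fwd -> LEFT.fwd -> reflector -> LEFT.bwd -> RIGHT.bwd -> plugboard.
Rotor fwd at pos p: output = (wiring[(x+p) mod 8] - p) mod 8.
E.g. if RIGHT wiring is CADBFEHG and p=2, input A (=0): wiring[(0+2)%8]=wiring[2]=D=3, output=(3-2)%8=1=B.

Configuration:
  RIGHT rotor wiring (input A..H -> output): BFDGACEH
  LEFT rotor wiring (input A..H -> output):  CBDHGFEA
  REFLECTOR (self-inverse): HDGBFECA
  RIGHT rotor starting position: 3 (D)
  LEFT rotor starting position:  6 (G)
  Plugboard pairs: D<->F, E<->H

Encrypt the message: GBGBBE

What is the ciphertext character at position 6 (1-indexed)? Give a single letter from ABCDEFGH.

Char 1 ('G'): step: R->4, L=6; G->plug->G->R->H->L->H->refl->A->L'->G->R'->B->plug->B
Char 2 ('B'): step: R->5, L=6; B->plug->B->R->H->L->H->refl->A->L'->G->R'->F->plug->D
Char 3 ('G'): step: R->6, L=6; G->plug->G->R->C->L->E->refl->F->L'->E->R'->H->plug->E
Char 4 ('B'): step: R->7, L=6; B->plug->B->R->C->L->E->refl->F->L'->E->R'->D->plug->F
Char 5 ('B'): step: R->0, L->7 (L advanced); B->plug->B->R->F->L->H->refl->A->L'->E->R'->G->plug->G
Char 6 ('E'): step: R->1, L=7; E->plug->H->R->A->L->B->refl->D->L'->B->R'->E->plug->H

H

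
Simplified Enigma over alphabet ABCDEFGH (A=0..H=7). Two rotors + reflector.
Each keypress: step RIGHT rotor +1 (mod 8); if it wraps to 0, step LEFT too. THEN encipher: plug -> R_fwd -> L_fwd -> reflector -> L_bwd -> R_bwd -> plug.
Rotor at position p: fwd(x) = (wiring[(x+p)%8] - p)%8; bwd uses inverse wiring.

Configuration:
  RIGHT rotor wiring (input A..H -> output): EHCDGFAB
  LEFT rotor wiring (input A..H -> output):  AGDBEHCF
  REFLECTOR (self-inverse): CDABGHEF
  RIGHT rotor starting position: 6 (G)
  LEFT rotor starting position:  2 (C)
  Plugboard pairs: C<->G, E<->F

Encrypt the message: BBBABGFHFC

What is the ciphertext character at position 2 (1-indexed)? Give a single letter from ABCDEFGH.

Char 1 ('B'): step: R->7, L=2; B->plug->B->R->F->L->D->refl->B->L'->A->R'->C->plug->G
Char 2 ('B'): step: R->0, L->3 (L advanced); B->plug->B->R->H->L->A->refl->C->L'->E->R'->A->plug->A

A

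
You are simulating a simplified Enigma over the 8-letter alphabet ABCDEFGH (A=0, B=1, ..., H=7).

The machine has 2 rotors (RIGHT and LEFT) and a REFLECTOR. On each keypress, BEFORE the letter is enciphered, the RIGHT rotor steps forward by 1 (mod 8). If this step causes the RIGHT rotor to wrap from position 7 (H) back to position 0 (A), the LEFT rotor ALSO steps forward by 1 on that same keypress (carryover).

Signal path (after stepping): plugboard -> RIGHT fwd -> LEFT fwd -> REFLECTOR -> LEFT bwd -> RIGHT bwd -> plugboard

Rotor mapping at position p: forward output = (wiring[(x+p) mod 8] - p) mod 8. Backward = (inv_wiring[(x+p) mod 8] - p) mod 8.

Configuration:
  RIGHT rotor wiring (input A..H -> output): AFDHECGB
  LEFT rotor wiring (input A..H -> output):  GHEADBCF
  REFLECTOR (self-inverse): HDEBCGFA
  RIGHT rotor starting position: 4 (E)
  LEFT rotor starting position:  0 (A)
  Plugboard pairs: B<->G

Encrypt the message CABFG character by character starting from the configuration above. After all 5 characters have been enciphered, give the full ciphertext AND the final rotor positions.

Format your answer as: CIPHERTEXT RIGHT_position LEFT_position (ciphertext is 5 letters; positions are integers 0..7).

Answer: ADGEA 1 1

Derivation:
Char 1 ('C'): step: R->5, L=0; C->plug->C->R->E->L->D->refl->B->L'->F->R'->A->plug->A
Char 2 ('A'): step: R->6, L=0; A->plug->A->R->A->L->G->refl->F->L'->H->R'->D->plug->D
Char 3 ('B'): step: R->7, L=0; B->plug->G->R->D->L->A->refl->H->L'->B->R'->B->plug->G
Char 4 ('F'): step: R->0, L->1 (L advanced); F->plug->F->R->C->L->H->refl->A->L'->E->R'->E->plug->E
Char 5 ('G'): step: R->1, L=1; G->plug->B->R->C->L->H->refl->A->L'->E->R'->A->plug->A
Final: ciphertext=ADGEA, RIGHT=1, LEFT=1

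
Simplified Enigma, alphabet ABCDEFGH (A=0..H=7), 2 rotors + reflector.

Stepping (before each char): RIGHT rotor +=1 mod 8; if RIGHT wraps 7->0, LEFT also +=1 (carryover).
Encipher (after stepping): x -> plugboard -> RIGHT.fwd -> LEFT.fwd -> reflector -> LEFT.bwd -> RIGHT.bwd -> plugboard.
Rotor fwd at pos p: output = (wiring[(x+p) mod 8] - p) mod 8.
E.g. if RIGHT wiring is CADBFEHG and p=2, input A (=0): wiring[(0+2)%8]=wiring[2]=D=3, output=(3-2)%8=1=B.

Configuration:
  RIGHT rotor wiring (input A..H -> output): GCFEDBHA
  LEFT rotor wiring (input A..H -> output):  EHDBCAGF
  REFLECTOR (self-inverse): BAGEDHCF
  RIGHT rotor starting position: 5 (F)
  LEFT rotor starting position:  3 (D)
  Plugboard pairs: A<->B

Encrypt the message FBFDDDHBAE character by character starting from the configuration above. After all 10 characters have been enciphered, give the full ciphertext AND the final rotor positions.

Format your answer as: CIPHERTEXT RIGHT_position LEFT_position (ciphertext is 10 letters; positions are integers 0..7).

Char 1 ('F'): step: R->6, L=3; F->plug->F->R->G->L->E->refl->D->L'->D->R'->H->plug->H
Char 2 ('B'): step: R->7, L=3; B->plug->A->R->B->L->H->refl->F->L'->C->R'->G->plug->G
Char 3 ('F'): step: R->0, L->4 (L advanced); F->plug->F->R->B->L->E->refl->D->L'->F->R'->C->plug->C
Char 4 ('D'): step: R->1, L=4; D->plug->D->R->C->L->C->refl->G->L'->A->R'->E->plug->E
Char 5 ('D'): step: R->2, L=4; D->plug->D->R->H->L->F->refl->H->L'->G->R'->F->plug->F
Char 6 ('D'): step: R->3, L=4; D->plug->D->R->E->L->A->refl->B->L'->D->R'->F->plug->F
Char 7 ('H'): step: R->4, L=4; H->plug->H->R->A->L->G->refl->C->L'->C->R'->E->plug->E
Char 8 ('B'): step: R->5, L=4; B->plug->A->R->E->L->A->refl->B->L'->D->R'->C->plug->C
Char 9 ('A'): step: R->6, L=4; A->plug->B->R->C->L->C->refl->G->L'->A->R'->C->plug->C
Char 10 ('E'): step: R->7, L=4; E->plug->E->R->F->L->D->refl->E->L'->B->R'->A->plug->B
Final: ciphertext=HGCEFFECCB, RIGHT=7, LEFT=4

Answer: HGCEFFECCB 7 4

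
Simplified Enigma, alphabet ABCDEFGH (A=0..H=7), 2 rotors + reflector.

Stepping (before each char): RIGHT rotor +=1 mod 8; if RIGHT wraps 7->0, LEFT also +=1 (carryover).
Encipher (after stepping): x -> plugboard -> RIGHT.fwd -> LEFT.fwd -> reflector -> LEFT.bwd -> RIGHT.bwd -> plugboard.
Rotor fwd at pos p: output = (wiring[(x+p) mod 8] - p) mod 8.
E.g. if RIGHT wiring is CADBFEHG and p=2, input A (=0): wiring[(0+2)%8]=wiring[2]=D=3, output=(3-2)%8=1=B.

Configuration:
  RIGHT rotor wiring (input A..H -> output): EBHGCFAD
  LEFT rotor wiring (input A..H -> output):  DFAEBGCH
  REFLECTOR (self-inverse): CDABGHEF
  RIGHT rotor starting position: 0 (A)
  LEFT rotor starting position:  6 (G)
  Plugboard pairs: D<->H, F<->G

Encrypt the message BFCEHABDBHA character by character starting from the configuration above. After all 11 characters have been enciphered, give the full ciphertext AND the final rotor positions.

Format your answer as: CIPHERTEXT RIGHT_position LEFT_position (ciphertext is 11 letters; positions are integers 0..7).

Answer: HHAGEHHCEDB 3 7

Derivation:
Char 1 ('B'): step: R->1, L=6; B->plug->B->R->G->L->D->refl->B->L'->B->R'->D->plug->H
Char 2 ('F'): step: R->2, L=6; F->plug->G->R->C->L->F->refl->H->L'->D->R'->D->plug->H
Char 3 ('C'): step: R->3, L=6; C->plug->C->R->C->L->F->refl->H->L'->D->R'->A->plug->A
Char 4 ('E'): step: R->4, L=6; E->plug->E->R->A->L->E->refl->G->L'->F->R'->F->plug->G
Char 5 ('H'): step: R->5, L=6; H->plug->D->R->H->L->A->refl->C->L'->E->R'->E->plug->E
Char 6 ('A'): step: R->6, L=6; A->plug->A->R->C->L->F->refl->H->L'->D->R'->D->plug->H
Char 7 ('B'): step: R->7, L=6; B->plug->B->R->F->L->G->refl->E->L'->A->R'->D->plug->H
Char 8 ('D'): step: R->0, L->7 (L advanced); D->plug->H->R->D->L->B->refl->D->L'->H->R'->C->plug->C
Char 9 ('B'): step: R->1, L=7; B->plug->B->R->G->L->H->refl->F->L'->E->R'->E->plug->E
Char 10 ('H'): step: R->2, L=7; H->plug->D->R->D->L->B->refl->D->L'->H->R'->H->plug->D
Char 11 ('A'): step: R->3, L=7; A->plug->A->R->D->L->B->refl->D->L'->H->R'->B->plug->B
Final: ciphertext=HHAGEHHCEDB, RIGHT=3, LEFT=7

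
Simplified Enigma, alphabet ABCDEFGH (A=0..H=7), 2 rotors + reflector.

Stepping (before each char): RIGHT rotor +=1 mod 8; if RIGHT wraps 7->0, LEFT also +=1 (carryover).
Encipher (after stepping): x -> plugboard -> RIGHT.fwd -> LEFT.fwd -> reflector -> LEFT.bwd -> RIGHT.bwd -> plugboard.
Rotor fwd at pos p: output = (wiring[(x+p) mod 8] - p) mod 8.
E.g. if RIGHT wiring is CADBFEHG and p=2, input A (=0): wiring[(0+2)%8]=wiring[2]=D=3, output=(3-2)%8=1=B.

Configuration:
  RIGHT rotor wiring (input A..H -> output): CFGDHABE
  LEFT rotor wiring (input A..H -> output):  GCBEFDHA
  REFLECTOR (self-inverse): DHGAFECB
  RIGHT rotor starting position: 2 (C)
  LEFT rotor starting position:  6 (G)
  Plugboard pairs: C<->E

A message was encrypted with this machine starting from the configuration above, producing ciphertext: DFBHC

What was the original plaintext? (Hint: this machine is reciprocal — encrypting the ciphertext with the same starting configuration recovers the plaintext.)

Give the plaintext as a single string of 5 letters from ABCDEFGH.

Char 1 ('D'): step: R->3, L=6; D->plug->D->R->G->L->H->refl->B->L'->A->R'->A->plug->A
Char 2 ('F'): step: R->4, L=6; F->plug->F->R->B->L->C->refl->G->L'->F->R'->C->plug->E
Char 3 ('B'): step: R->5, L=6; B->plug->B->R->E->L->D->refl->A->L'->C->R'->H->plug->H
Char 4 ('H'): step: R->6, L=6; H->plug->H->R->C->L->A->refl->D->L'->E->R'->C->plug->E
Char 5 ('C'): step: R->7, L=6; C->plug->E->R->E->L->D->refl->A->L'->C->R'->H->plug->H

Answer: AEHEH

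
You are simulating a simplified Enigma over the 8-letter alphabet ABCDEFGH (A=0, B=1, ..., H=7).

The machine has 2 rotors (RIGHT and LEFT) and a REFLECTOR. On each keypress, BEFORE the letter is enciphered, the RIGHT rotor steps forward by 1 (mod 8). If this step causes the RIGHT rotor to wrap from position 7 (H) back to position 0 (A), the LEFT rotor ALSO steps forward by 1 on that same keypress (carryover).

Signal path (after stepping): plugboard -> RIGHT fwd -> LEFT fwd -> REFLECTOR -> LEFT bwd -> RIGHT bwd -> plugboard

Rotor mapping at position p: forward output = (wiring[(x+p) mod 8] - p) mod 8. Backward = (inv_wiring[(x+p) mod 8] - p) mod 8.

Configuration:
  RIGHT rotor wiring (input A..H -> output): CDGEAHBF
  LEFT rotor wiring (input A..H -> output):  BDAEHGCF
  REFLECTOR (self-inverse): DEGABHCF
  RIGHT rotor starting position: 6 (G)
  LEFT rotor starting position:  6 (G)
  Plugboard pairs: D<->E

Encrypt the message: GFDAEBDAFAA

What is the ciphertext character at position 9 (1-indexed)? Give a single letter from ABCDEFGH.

Char 1 ('G'): step: R->7, L=6; G->plug->G->R->A->L->E->refl->B->L'->G->R'->A->plug->A
Char 2 ('F'): step: R->0, L->7 (L advanced); F->plug->F->R->H->L->D->refl->A->L'->F->R'->H->plug->H
Char 3 ('D'): step: R->1, L=7; D->plug->E->R->G->L->H->refl->F->L'->E->R'->G->plug->G
Char 4 ('A'): step: R->2, L=7; A->plug->A->R->E->L->F->refl->H->L'->G->R'->C->plug->C
Char 5 ('E'): step: R->3, L=7; E->plug->D->R->G->L->H->refl->F->L'->E->R'->C->plug->C
Char 6 ('B'): step: R->4, L=7; B->plug->B->R->D->L->B->refl->E->L'->C->R'->G->plug->G
Char 7 ('D'): step: R->5, L=7; D->plug->E->R->G->L->H->refl->F->L'->E->R'->B->plug->B
Char 8 ('A'): step: R->6, L=7; A->plug->A->R->D->L->B->refl->E->L'->C->R'->G->plug->G
Char 9 ('F'): step: R->7, L=7; F->plug->F->R->B->L->C->refl->G->L'->A->R'->G->plug->G

G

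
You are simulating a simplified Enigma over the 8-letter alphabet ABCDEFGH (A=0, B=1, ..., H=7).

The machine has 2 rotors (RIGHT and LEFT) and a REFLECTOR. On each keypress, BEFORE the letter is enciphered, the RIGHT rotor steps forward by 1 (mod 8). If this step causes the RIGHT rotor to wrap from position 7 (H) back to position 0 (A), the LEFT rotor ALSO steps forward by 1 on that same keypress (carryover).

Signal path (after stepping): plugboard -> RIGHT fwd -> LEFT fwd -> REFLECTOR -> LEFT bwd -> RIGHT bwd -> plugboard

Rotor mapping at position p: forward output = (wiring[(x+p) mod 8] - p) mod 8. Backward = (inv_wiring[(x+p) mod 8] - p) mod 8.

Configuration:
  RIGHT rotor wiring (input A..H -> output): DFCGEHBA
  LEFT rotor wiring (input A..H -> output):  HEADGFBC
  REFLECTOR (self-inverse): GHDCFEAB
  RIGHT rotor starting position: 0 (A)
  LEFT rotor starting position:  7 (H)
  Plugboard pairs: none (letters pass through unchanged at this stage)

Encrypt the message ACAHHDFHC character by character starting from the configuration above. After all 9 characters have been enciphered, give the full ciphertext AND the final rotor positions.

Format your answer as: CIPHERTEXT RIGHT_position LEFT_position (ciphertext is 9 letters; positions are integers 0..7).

Char 1 ('A'): step: R->1, L=7; A->plug->A->R->E->L->E->refl->F->L'->C->R'->H->plug->H
Char 2 ('C'): step: R->2, L=7; C->plug->C->R->C->L->F->refl->E->L'->E->R'->B->plug->B
Char 3 ('A'): step: R->3, L=7; A->plug->A->R->D->L->B->refl->H->L'->F->R'->E->plug->E
Char 4 ('H'): step: R->4, L=7; H->plug->H->R->C->L->F->refl->E->L'->E->R'->D->plug->D
Char 5 ('H'): step: R->5, L=7; H->plug->H->R->H->L->C->refl->D->L'->A->R'->E->plug->E
Char 6 ('D'): step: R->6, L=7; D->plug->D->R->H->L->C->refl->D->L'->A->R'->F->plug->F
Char 7 ('F'): step: R->7, L=7; F->plug->F->R->F->L->H->refl->B->L'->D->R'->D->plug->D
Char 8 ('H'): step: R->0, L->0 (L advanced); H->plug->H->R->A->L->H->refl->B->L'->G->R'->D->plug->D
Char 9 ('C'): step: R->1, L=0; C->plug->C->R->F->L->F->refl->E->L'->B->R'->B->plug->B
Final: ciphertext=HBEDEFDDB, RIGHT=1, LEFT=0

Answer: HBEDEFDDB 1 0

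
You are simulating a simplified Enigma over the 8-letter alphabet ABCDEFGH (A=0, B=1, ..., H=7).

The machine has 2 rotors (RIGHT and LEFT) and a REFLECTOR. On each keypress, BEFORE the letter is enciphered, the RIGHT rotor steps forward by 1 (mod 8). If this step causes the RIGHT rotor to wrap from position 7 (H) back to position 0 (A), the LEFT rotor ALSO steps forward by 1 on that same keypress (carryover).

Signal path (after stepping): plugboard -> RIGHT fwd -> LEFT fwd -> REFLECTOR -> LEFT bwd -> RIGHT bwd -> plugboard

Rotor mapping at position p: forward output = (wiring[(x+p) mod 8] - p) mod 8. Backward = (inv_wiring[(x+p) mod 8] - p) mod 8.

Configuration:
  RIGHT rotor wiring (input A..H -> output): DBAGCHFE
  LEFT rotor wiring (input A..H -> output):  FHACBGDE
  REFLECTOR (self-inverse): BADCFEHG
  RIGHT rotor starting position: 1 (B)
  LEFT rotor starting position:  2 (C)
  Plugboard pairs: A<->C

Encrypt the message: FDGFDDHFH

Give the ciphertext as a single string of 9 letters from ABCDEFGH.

Char 1 ('F'): step: R->2, L=2; F->plug->F->R->C->L->H->refl->G->L'->A->R'->C->plug->A
Char 2 ('D'): step: R->3, L=2; D->plug->D->R->C->L->H->refl->G->L'->A->R'->F->plug->F
Char 3 ('G'): step: R->4, L=2; G->plug->G->R->E->L->B->refl->A->L'->B->R'->C->plug->A
Char 4 ('F'): step: R->5, L=2; F->plug->F->R->D->L->E->refl->F->L'->H->R'->C->plug->A
Char 5 ('D'): step: R->6, L=2; D->plug->D->R->D->L->E->refl->F->L'->H->R'->A->plug->C
Char 6 ('D'): step: R->7, L=2; D->plug->D->R->B->L->A->refl->B->L'->E->R'->B->plug->B
Char 7 ('H'): step: R->0, L->3 (L advanced); H->plug->H->R->E->L->B->refl->A->L'->D->R'->A->plug->C
Char 8 ('F'): step: R->1, L=3; F->plug->F->R->E->L->B->refl->A->L'->D->R'->G->plug->G
Char 9 ('H'): step: R->2, L=3; H->plug->H->R->H->L->F->refl->E->L'->G->R'->A->plug->C

Answer: AFAACBCGC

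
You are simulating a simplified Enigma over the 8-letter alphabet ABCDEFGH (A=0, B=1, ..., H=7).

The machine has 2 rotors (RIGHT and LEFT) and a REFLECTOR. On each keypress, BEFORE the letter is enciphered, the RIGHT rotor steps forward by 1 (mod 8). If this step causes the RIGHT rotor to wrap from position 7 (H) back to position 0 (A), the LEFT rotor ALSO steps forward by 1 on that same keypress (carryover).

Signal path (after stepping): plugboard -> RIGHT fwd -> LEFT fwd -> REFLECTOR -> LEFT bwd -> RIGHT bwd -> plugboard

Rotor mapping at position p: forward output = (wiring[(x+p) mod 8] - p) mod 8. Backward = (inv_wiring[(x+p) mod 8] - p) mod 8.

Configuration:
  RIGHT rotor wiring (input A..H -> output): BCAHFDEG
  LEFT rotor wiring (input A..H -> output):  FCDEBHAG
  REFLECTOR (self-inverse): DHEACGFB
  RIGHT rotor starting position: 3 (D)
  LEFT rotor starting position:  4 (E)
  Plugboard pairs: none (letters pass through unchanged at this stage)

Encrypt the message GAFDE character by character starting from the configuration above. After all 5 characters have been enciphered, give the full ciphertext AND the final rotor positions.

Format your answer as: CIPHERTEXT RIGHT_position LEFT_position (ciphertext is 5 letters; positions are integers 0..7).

Answer: FDGAG 0 5

Derivation:
Char 1 ('G'): step: R->4, L=4; G->plug->G->R->E->L->B->refl->H->L'->G->R'->F->plug->F
Char 2 ('A'): step: R->5, L=4; A->plug->A->R->G->L->H->refl->B->L'->E->R'->D->plug->D
Char 3 ('F'): step: R->6, L=4; F->plug->F->R->B->L->D->refl->A->L'->H->R'->G->plug->G
Char 4 ('D'): step: R->7, L=4; D->plug->D->R->B->L->D->refl->A->L'->H->R'->A->plug->A
Char 5 ('E'): step: R->0, L->5 (L advanced); E->plug->E->R->F->L->G->refl->F->L'->E->R'->G->plug->G
Final: ciphertext=FDGAG, RIGHT=0, LEFT=5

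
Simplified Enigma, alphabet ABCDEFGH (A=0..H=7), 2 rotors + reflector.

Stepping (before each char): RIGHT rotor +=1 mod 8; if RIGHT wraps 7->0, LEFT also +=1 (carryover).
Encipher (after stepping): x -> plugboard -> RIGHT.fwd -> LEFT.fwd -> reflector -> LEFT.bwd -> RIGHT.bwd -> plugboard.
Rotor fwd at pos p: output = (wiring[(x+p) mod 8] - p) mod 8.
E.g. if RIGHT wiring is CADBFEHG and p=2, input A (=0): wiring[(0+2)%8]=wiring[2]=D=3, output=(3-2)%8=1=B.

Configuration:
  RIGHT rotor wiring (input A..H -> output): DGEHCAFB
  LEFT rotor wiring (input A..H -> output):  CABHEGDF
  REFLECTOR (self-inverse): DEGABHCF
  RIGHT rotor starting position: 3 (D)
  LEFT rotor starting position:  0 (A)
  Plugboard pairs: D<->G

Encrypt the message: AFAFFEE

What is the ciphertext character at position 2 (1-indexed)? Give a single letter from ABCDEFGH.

Char 1 ('A'): step: R->4, L=0; A->plug->A->R->G->L->D->refl->A->L'->B->R'->C->plug->C
Char 2 ('F'): step: R->5, L=0; F->plug->F->R->H->L->F->refl->H->L'->D->R'->A->plug->A

A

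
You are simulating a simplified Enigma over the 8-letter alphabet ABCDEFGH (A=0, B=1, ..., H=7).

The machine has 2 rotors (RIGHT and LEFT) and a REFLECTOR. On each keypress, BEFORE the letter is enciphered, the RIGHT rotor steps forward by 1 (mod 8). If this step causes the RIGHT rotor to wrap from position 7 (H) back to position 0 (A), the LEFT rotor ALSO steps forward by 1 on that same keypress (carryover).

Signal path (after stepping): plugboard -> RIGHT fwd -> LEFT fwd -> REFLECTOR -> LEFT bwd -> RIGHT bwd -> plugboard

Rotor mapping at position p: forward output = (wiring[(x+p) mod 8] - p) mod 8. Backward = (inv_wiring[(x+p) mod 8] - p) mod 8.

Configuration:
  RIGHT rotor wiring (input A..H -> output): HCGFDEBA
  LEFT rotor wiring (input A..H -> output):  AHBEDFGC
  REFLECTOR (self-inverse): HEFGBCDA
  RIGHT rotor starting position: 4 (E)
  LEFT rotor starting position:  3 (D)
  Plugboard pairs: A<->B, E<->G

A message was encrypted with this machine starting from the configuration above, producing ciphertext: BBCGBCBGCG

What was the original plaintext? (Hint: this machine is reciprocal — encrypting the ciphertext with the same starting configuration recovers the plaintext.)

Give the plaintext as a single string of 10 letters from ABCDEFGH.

Answer: CFDDCBDCGF

Derivation:
Char 1 ('B'): step: R->5, L=3; B->plug->A->R->H->L->G->refl->D->L'->D->R'->C->plug->C
Char 2 ('B'): step: R->6, L=3; B->plug->A->R->D->L->D->refl->G->L'->H->R'->F->plug->F
Char 3 ('C'): step: R->7, L=3; C->plug->C->R->D->L->D->refl->G->L'->H->R'->D->plug->D
Char 4 ('G'): step: R->0, L->4 (L advanced); G->plug->E->R->D->L->G->refl->D->L'->F->R'->D->plug->D
Char 5 ('B'): step: R->1, L=4; B->plug->A->R->B->L->B->refl->E->L'->E->R'->C->plug->C
Char 6 ('C'): step: R->2, L=4; C->plug->C->R->B->L->B->refl->E->L'->E->R'->A->plug->B
Char 7 ('B'): step: R->3, L=4; B->plug->A->R->C->L->C->refl->F->L'->G->R'->D->plug->D
Char 8 ('G'): step: R->4, L=4; G->plug->E->R->D->L->G->refl->D->L'->F->R'->C->plug->C
Char 9 ('C'): step: R->5, L=4; C->plug->C->R->D->L->G->refl->D->L'->F->R'->E->plug->G
Char 10 ('G'): step: R->6, L=4; G->plug->E->R->A->L->H->refl->A->L'->H->R'->F->plug->F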